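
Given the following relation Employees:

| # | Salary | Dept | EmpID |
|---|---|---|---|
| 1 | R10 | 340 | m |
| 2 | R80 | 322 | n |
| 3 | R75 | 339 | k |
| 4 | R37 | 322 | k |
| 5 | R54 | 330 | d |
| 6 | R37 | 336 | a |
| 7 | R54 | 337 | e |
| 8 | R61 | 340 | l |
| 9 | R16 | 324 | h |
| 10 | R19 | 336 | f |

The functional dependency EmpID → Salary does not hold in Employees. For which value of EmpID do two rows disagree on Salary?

EmpID=m: row 1 → Salary = R10 ✓
EmpID=n: row 2 → Salary = R80 ✓
EmpID=k: rows 3, 4 → Salary takes values {R75, R37} — violation
EmpID=d: row 5 → Salary = R54 ✓
EmpID=a: row 6 → Salary = R37 ✓
EmpID=e: row 7 → Salary = R54 ✓
EmpID=l: row 8 → Salary = R61 ✓
EmpID=h: row 9 → Salary = R16 ✓
EmpID=f: row 10 → Salary = R19 ✓
The only EmpID value with inconsistent Salary is EmpID=k.

k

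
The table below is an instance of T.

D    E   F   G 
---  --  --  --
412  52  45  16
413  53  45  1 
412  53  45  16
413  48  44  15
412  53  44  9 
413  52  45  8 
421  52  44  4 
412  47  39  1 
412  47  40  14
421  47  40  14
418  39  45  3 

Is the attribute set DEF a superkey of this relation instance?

Yes

All 11 rows have distinct DEF values, so DEF → (all attributes) holds and DEF is a superkey.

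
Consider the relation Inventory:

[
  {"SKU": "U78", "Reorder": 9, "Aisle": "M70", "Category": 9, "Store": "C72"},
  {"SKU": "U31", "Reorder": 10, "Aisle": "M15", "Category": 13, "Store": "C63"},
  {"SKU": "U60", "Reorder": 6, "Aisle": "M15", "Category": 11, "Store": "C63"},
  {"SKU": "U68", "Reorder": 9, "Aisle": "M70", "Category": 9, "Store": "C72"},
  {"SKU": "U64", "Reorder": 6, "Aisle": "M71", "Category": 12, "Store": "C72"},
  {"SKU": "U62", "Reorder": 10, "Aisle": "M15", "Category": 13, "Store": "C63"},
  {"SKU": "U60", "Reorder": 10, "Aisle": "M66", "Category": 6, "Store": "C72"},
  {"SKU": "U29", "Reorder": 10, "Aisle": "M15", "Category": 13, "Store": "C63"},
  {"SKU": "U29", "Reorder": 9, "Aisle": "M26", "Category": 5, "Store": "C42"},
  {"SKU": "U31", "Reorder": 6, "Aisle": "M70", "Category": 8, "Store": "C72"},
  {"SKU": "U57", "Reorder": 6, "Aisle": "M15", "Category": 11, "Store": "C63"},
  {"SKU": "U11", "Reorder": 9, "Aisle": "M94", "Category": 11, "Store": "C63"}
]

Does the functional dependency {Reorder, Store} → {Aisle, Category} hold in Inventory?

(Reorder=9, Store=C72): 2 rows → {Aisle,Category} = (M70, 9), (M70, 9) ✓
(Reorder=10, Store=C63): 3 rows → {Aisle,Category} = (M15, 13), (M15, 13), (M15, 13) ✓
(Reorder=6, Store=C63): 2 rows → {Aisle,Category} = (M15, 11), (M15, 11) ✓
(Reorder=6, Store=C72): 2 rows → {Aisle,Category} takes values {(M71, 12), (M70, 8)} — violation
(Reorder=10, Store=C72): 1 row → {Aisle,Category} = (M66, 6) ✓
(Reorder=9, Store=C42): 1 row → {Aisle,Category} = (M26, 5) ✓
(Reorder=9, Store=C63): 1 row → {Aisle,Category} = (M94, 11) ✓
Two rows agree on {Reorder, Store} but differ on {Aisle, Category}, so {Reorder, Store} → {Aisle, Category} does not hold.

No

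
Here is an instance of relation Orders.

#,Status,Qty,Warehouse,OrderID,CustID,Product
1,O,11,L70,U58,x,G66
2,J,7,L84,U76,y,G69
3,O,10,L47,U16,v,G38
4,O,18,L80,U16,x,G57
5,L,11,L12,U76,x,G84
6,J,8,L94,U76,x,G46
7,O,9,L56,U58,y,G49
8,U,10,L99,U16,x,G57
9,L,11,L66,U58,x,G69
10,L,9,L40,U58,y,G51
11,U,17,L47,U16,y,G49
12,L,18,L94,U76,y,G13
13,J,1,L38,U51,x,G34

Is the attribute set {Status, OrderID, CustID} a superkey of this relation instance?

Yes

All 13 rows have distinct {Status, OrderID, CustID} values, so {Status, OrderID, CustID} → (all attributes) holds and {Status, OrderID, CustID} is a superkey.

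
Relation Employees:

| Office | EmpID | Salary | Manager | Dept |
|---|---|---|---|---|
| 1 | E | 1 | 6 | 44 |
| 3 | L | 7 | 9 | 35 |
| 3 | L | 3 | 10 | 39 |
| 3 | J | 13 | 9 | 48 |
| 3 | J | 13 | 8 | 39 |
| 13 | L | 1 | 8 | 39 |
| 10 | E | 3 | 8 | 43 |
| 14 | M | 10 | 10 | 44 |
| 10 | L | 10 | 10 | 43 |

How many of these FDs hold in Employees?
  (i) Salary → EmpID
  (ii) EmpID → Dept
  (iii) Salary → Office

(i) Salary → EmpID: Salary=1: 2 rows → EmpID takes values {E, L} — violation; Salary=3: 2 rows → EmpID takes values {L, E} — violation; Salary=10: 2 rows → EmpID takes values {M, L} — violation — fails.
(ii) EmpID → Dept: EmpID=E: 2 rows → Dept takes values {44, 43} — violation; EmpID=L: 4 rows → Dept takes values {35, 39, 43} — violation; EmpID=J: 2 rows → Dept takes values {48, 39} — violation — fails.
(iii) Salary → Office: Salary=1: 2 rows → Office takes values {1, 13} — violation; Salary=3: 2 rows → Office takes values {3, 10} — violation; Salary=10: 2 rows → Office takes values {14, 10} — violation — fails.
None of the 3 dependencies hold.

0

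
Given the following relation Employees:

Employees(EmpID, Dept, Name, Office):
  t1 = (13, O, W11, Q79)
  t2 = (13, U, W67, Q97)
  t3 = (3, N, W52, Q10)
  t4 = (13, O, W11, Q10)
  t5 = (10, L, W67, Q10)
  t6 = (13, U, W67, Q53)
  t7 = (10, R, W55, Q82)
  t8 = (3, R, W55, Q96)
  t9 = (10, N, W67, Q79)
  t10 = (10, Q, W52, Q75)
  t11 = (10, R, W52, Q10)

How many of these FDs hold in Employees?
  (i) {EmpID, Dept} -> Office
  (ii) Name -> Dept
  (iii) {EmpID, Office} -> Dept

(i) {EmpID, Dept} -> Office: (EmpID=13, Dept=O): rows 1, 4 → Office takes values {Q79, Q10} — violation; (EmpID=13, Dept=U): rows 2, 6 → Office takes values {Q97, Q53} — violation; (EmpID=10, Dept=R): rows 7, 11 → Office takes values {Q82, Q10} — violation — fails.
(ii) Name -> Dept: Name=W67: rows 2, 5, 6, 9 → Dept takes values {U, L, N} — violation; Name=W52: rows 3, 10, 11 → Dept takes values {N, Q, R} — violation — fails.
(iii) {EmpID, Office} -> Dept: (EmpID=10, Office=Q10): rows 5, 11 → Dept takes values {L, R} — violation — fails.
None of the 3 dependencies hold.

0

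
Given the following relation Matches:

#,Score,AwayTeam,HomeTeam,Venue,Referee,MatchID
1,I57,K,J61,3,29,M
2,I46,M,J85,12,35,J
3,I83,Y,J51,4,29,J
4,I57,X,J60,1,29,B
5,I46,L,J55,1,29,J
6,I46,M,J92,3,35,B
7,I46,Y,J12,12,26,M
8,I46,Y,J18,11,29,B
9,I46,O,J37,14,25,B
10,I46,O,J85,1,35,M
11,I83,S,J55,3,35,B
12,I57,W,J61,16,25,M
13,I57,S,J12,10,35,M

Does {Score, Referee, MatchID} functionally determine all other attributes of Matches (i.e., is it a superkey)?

Yes

All 13 rows have distinct {Score, Referee, MatchID} values, so {Score, Referee, MatchID} → (all attributes) holds and {Score, Referee, MatchID} is a superkey.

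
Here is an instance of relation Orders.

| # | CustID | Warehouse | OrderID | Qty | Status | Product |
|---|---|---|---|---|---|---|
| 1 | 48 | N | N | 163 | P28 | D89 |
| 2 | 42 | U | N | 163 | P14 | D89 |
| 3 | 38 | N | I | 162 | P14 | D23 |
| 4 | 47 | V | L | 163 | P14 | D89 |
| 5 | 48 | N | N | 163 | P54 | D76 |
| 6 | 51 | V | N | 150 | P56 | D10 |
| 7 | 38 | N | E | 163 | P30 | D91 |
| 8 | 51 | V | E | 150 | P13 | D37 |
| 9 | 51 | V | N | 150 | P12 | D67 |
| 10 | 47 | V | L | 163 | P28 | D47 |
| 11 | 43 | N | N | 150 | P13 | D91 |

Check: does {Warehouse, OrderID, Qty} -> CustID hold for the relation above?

(Warehouse=N, OrderID=N, Qty=163): rows 1, 5 → CustID = 48, 48 ✓
(Warehouse=U, OrderID=N, Qty=163): row 2 → CustID = 42 ✓
(Warehouse=N, OrderID=I, Qty=162): row 3 → CustID = 38 ✓
(Warehouse=V, OrderID=L, Qty=163): rows 4, 10 → CustID = 47, 47 ✓
(Warehouse=V, OrderID=N, Qty=150): rows 6, 9 → CustID = 51, 51 ✓
(Warehouse=N, OrderID=E, Qty=163): row 7 → CustID = 38 ✓
(Warehouse=V, OrderID=E, Qty=150): row 8 → CustID = 51 ✓
(Warehouse=N, OrderID=N, Qty=150): row 11 → CustID = 43 ✓
Every {Warehouse, OrderID, Qty} value is associated with a single CustID value, so {Warehouse, OrderID, Qty} -> CustID holds.

Yes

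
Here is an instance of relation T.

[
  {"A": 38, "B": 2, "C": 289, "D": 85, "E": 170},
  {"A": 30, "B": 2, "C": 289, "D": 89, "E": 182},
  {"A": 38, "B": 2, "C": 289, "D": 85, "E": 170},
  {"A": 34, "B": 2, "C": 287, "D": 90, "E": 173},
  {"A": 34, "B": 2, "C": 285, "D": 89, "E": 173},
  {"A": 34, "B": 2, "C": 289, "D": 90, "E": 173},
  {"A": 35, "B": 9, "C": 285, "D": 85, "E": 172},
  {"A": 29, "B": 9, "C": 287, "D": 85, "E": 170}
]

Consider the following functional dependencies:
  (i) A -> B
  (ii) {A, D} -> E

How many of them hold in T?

(i) A -> B: every LHS value maps to a single RHS value — holds.
(ii) {A, D} -> E: every LHS value maps to a single RHS value — holds.
2 of the 2 dependencies hold.

2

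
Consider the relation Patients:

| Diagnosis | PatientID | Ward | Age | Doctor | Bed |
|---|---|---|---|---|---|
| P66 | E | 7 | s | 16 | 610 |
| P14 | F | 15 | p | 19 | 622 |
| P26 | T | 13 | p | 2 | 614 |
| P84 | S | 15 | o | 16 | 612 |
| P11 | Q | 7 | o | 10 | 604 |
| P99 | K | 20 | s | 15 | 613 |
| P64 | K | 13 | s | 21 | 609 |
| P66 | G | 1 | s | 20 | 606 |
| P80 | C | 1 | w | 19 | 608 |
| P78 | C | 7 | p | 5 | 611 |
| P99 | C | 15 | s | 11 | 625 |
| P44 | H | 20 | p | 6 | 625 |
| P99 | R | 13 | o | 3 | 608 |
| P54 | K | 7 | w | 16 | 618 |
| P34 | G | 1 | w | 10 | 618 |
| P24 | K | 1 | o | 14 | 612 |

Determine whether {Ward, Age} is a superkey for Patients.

No

Two distinct rows share (Ward=1, Age=w), so {Ward, Age} does not determine every attribute — not a superkey.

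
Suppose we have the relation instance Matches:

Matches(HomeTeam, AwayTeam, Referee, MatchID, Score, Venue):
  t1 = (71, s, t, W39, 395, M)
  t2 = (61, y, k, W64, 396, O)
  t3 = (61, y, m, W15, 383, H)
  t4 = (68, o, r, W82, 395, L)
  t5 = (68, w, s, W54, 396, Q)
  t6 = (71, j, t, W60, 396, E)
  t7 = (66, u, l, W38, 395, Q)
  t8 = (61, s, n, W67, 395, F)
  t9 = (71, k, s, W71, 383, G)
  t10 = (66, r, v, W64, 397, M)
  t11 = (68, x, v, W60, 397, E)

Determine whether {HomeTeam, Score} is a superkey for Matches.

Yes

All 11 rows have distinct {HomeTeam, Score} values, so {HomeTeam, Score} → (all attributes) holds and {HomeTeam, Score} is a superkey.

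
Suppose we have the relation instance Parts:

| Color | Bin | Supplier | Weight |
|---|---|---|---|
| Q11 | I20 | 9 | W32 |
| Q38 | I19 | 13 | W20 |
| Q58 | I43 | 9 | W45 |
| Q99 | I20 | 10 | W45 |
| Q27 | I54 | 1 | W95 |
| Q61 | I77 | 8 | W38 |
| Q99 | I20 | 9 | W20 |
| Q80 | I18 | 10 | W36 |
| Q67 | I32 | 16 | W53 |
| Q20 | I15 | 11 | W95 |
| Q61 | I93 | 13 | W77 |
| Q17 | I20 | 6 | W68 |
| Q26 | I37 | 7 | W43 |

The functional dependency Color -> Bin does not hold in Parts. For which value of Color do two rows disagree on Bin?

Color=Q11: 1 row → Bin = I20 ✓
Color=Q38: 1 row → Bin = I19 ✓
Color=Q58: 1 row → Bin = I43 ✓
Color=Q99: 2 rows → Bin = I20, I20 ✓
Color=Q27: 1 row → Bin = I54 ✓
Color=Q61: 2 rows → Bin takes values {I77, I93} — violation
Color=Q80: 1 row → Bin = I18 ✓
Color=Q67: 1 row → Bin = I32 ✓
Color=Q20: 1 row → Bin = I15 ✓
Color=Q17: 1 row → Bin = I20 ✓
Color=Q26: 1 row → Bin = I37 ✓
The only Color value with inconsistent Bin is Color=Q61.

Q61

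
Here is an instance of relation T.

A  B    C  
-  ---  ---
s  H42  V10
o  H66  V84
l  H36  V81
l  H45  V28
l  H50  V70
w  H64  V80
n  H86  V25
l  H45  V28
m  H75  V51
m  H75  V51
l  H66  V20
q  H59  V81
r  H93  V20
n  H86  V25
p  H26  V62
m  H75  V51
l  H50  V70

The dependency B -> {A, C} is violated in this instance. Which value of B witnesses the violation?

H66

B=H42: 1 row → {A,C} = (s, V10) ✓
B=H66: 2 rows → {A,C} takes values {(o, V84), (l, V20)} — violation
B=H36: 1 row → {A,C} = (l, V81) ✓
B=H45: 2 rows → {A,C} = (l, V28), (l, V28) ✓
B=H50: 2 rows → {A,C} = (l, V70), (l, V70) ✓
B=H64: 1 row → {A,C} = (w, V80) ✓
B=H86: 2 rows → {A,C} = (n, V25), (n, V25) ✓
B=H75: 3 rows → {A,C} = (m, V51), (m, V51), (m, V51) ✓
B=H59: 1 row → {A,C} = (q, V81) ✓
B=H93: 1 row → {A,C} = (r, V20) ✓
B=H26: 1 row → {A,C} = (p, V62) ✓
The only B value with inconsistent RHS is B=H66.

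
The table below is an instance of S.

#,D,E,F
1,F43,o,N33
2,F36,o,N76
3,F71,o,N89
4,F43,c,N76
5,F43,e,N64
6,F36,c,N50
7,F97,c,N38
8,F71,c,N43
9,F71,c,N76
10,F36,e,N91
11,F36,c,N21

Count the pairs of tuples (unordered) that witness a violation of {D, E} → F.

2

(D=F36, E=c): violating pairs (6,11) — 1 pair.
(D=F71, E=c): violating pairs (8,9) — 1 pair.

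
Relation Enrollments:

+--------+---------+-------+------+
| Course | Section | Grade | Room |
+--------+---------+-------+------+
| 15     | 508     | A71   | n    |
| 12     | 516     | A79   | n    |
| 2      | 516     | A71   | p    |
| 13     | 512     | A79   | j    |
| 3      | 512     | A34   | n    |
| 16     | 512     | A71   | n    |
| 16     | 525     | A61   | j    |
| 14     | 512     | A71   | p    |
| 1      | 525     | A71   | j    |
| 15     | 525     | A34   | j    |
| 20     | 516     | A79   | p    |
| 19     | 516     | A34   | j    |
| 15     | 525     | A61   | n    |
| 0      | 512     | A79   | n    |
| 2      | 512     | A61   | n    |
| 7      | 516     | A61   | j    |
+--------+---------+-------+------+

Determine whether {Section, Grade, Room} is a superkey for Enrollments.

All 16 rows have distinct {Section, Grade, Room} values, so {Section, Grade, Room} → (all attributes) holds and {Section, Grade, Room} is a superkey.

Yes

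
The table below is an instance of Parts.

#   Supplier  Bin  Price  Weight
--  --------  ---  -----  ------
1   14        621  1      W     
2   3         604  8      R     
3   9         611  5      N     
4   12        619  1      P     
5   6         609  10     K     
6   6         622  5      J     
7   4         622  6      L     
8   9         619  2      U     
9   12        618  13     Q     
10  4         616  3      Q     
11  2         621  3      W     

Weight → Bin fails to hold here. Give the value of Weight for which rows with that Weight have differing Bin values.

Q

Weight=W: rows 1, 11 → Bin = 621, 621 ✓
Weight=R: row 2 → Bin = 604 ✓
Weight=N: row 3 → Bin = 611 ✓
Weight=P: row 4 → Bin = 619 ✓
Weight=K: row 5 → Bin = 609 ✓
Weight=J: row 6 → Bin = 622 ✓
Weight=L: row 7 → Bin = 622 ✓
Weight=U: row 8 → Bin = 619 ✓
Weight=Q: rows 9, 10 → Bin takes values {618, 616} — violation
The only Weight value with inconsistent Bin is Weight=Q.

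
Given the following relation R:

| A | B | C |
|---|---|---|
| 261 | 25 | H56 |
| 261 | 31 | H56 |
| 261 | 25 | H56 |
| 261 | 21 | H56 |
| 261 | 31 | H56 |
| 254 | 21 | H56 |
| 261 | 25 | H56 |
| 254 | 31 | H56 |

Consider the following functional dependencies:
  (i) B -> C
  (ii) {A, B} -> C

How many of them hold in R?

(i) B -> C: every LHS value maps to a single RHS value — holds.
(ii) {A, B} -> C: every LHS value maps to a single RHS value — holds.
2 of the 2 dependencies hold.

2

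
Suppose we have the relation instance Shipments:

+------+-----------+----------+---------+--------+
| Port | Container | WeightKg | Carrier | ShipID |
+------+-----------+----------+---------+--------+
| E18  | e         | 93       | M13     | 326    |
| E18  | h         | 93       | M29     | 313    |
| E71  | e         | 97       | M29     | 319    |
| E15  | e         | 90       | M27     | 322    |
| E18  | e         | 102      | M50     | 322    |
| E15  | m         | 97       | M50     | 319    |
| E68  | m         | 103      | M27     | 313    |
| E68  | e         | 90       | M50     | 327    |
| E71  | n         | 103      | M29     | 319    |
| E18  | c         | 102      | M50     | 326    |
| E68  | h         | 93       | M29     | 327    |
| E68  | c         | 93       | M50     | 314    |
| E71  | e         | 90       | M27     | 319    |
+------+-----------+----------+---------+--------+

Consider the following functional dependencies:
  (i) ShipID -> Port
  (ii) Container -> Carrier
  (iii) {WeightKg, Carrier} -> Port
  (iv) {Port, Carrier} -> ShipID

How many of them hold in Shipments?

(i) ShipID -> Port: ShipID=313: 2 rows → Port takes values {E18, E68} — violation; ShipID=319: 4 rows → Port takes values {E71, E15} — violation; ShipID=322: 2 rows → Port takes values {E15, E18} — violation — fails.
(ii) Container -> Carrier: Container=e: 6 rows → Carrier takes values {M13, M29, M27, M50} — violation; Container=m: 2 rows → Carrier takes values {M50, M27} — violation — fails.
(iii) {WeightKg, Carrier} -> Port: (WeightKg=93, Carrier=M29): 2 rows → Port takes values {E18, E68} — violation; (WeightKg=90, Carrier=M27): 2 rows → Port takes values {E15, E71} — violation — fails.
(iv) {Port, Carrier} -> ShipID: (Port=E18, Carrier=M50): 2 rows → ShipID takes values {322, 326} — violation; (Port=E68, Carrier=M50): 2 rows → ShipID takes values {327, 314} — violation — fails.
None of the 4 dependencies hold.

0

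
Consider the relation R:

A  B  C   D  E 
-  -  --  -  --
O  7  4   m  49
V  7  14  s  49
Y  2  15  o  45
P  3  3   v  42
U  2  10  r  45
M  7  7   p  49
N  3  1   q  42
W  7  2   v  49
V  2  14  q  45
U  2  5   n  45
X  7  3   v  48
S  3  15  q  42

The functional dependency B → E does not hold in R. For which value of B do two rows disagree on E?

B=7: 5 rows → E takes values {49, 48} — violation
B=2: 4 rows → E = 45, 45, 45, 45 ✓
B=3: 3 rows → E = 42, 42, 42 ✓
The only B value with inconsistent E is B=7.

7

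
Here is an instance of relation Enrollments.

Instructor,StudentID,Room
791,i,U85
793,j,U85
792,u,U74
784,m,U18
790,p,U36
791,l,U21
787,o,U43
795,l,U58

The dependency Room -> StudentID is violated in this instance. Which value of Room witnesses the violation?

Room=U85: 2 rows → StudentID takes values {i, j} — violation
Room=U74: 1 row → StudentID = u ✓
Room=U18: 1 row → StudentID = m ✓
Room=U36: 1 row → StudentID = p ✓
Room=U21: 1 row → StudentID = l ✓
Room=U43: 1 row → StudentID = o ✓
Room=U58: 1 row → StudentID = l ✓
The only Room value with inconsistent StudentID is Room=U85.

U85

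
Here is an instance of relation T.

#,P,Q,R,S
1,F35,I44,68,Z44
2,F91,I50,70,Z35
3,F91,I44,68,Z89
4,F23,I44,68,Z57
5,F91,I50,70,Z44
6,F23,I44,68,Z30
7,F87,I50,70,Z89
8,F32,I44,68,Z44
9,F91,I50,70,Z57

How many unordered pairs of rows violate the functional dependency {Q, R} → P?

(Q=I44, R=68): violating pairs (1,3), (1,4), (1,6), (1,8), (3,4), (3,6), (3,8), (4,8), (6,8) — 9 pairs.
(Q=I50, R=70): violating pairs (2,7), (5,7), (7,9) — 3 pairs.

12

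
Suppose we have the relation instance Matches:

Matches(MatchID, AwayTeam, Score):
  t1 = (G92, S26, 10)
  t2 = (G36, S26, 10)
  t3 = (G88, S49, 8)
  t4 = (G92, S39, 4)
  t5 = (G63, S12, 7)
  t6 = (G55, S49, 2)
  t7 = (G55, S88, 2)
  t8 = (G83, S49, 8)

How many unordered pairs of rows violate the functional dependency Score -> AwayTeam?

1

Score=10: all 2 rows agree on AwayTeam — 0 pairs.
Score=8: all 2 rows agree on AwayTeam — 0 pairs.
Score=2: violating pairs (6,7) — 1 pair.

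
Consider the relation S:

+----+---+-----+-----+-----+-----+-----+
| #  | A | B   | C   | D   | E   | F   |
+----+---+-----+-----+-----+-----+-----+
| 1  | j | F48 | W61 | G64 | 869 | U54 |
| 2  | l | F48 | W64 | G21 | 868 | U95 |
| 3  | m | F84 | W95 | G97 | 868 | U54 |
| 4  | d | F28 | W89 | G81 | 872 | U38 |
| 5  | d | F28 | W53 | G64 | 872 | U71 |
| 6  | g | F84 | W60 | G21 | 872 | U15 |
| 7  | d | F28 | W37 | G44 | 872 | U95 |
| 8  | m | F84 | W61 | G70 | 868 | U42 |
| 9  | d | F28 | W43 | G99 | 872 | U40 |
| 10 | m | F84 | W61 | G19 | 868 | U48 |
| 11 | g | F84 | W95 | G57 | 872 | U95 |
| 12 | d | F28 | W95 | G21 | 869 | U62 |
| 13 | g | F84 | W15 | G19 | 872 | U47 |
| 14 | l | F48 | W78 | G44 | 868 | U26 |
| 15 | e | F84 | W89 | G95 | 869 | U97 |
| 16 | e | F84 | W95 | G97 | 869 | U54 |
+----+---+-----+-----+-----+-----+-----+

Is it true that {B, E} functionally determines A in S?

Yes

(B=F48, E=869): row 1 → A = j ✓
(B=F48, E=868): rows 2, 14 → A = l, l ✓
(B=F84, E=868): rows 3, 8, 10 → A = m, m, m ✓
(B=F28, E=872): rows 4, 5, 7, 9 → A = d, d, d, d ✓
(B=F84, E=872): rows 6, 11, 13 → A = g, g, g ✓
(B=F28, E=869): row 12 → A = d ✓
(B=F84, E=869): rows 15, 16 → A = e, e ✓
Every {B, E} value is associated with a single A value, so {B, E} → A holds.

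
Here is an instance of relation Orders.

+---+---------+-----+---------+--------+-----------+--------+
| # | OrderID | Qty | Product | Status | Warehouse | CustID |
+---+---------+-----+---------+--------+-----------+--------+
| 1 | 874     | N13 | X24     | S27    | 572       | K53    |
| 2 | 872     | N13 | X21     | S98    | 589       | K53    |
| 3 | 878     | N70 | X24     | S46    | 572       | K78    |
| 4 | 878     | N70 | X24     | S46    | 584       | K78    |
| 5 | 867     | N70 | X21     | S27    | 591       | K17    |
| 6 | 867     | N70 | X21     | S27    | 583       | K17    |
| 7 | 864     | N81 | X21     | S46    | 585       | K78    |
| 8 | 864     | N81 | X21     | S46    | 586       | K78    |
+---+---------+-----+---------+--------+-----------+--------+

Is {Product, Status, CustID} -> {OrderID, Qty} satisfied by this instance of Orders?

Yes

(Product=X24, Status=S27, CustID=K53): row 1 → {OrderID,Qty} = (874, N13) ✓
(Product=X21, Status=S98, CustID=K53): row 2 → {OrderID,Qty} = (872, N13) ✓
(Product=X24, Status=S46, CustID=K78): rows 3, 4 → {OrderID,Qty} = (878, N70), (878, N70) ✓
(Product=X21, Status=S27, CustID=K17): rows 5, 6 → {OrderID,Qty} = (867, N70), (867, N70) ✓
(Product=X21, Status=S46, CustID=K78): rows 7, 8 → {OrderID,Qty} = (864, N81), (864, N81) ✓
Every {Product, Status, CustID} value is associated with a single {OrderID, Qty} value, so {Product, Status, CustID} -> {OrderID, Qty} holds.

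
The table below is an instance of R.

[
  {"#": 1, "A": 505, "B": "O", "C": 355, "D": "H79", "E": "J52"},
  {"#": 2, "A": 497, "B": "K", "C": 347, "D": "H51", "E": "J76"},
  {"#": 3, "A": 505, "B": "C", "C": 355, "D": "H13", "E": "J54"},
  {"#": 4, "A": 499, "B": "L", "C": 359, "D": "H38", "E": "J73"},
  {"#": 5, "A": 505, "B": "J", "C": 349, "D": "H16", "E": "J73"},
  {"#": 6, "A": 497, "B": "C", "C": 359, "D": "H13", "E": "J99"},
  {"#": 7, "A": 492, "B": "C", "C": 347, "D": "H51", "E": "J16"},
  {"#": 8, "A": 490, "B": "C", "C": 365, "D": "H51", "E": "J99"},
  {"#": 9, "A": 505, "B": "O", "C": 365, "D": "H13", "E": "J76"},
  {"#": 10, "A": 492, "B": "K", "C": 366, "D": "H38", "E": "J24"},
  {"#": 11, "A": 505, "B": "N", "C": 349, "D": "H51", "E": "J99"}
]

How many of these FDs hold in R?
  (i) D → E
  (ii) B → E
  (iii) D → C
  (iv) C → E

(i) D → E: D=H51: rows 2, 7, 8, 11 → E takes values {J76, J16, J99} — violation; D=H13: rows 3, 6, 9 → E takes values {J54, J99, J76} — violation; D=H38: rows 4, 10 → E takes values {J73, J24} — violation — fails.
(ii) B → E: B=O: rows 1, 9 → E takes values {J52, J76} — violation; B=K: rows 2, 10 → E takes values {J76, J24} — violation; B=C: rows 3, 6, 7, 8 → E takes values {J54, J99, J16} — violation — fails.
(iii) D → C: D=H51: rows 2, 7, 8, 11 → C takes values {347, 365, 349} — violation; D=H13: rows 3, 6, 9 → C takes values {355, 359, 365} — violation; D=H38: rows 4, 10 → C takes values {359, 366} — violation — fails.
(iv) C → E: C=355: rows 1, 3 → E takes values {J52, J54} — violation; C=347: rows 2, 7 → E takes values {J76, J16} — violation; C=359: rows 4, 6 → E takes values {J73, J99} — violation; C=349: rows 5, 11 → E takes values {J73, J99} — violation; C=365: rows 8, 9 → E takes values {J99, J76} — violation — fails.
None of the 4 dependencies hold.

0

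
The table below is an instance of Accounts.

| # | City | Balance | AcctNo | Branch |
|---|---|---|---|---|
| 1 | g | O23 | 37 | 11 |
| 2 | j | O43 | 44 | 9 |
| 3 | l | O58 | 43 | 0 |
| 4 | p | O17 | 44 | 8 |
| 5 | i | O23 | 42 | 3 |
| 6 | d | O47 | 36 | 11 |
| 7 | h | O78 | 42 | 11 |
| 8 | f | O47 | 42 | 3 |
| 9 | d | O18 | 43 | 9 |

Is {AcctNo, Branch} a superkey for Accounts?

Rows 5 and 8 have the same {AcctNo, Branch} value (AcctNo=42, Branch=3) but are distinct tuples, so {AcctNo, Branch} does not determine every attribute — not a superkey.

No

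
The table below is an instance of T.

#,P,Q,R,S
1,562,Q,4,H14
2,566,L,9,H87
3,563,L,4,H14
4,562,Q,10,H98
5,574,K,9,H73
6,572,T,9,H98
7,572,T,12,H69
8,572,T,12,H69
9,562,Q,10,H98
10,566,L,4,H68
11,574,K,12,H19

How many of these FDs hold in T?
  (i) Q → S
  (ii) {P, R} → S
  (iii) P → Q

2

(i) Q → S: Q=Q: rows 1, 4, 9 → S takes values {H14, H98} — violation; Q=L: rows 2, 3, 10 → S takes values {H87, H14, H68} — violation; Q=K: rows 5, 11 → S takes values {H73, H19} — violation; Q=T: rows 6, 7, 8 → S takes values {H98, H69} — violation — fails.
(ii) {P, R} → S: every LHS value maps to a single RHS value — holds.
(iii) P → Q: every LHS value maps to a single RHS value — holds.
2 of the 3 dependencies hold.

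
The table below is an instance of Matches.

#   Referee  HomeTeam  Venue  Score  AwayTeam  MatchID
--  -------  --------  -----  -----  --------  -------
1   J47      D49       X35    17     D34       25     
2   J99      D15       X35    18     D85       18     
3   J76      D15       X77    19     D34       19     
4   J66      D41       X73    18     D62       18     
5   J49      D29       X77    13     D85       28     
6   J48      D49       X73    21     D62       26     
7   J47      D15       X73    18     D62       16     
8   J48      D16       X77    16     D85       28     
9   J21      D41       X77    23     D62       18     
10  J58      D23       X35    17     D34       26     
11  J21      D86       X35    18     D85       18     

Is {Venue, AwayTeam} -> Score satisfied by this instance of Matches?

(Venue=X35, AwayTeam=D34): rows 1, 10 → Score = 17, 17 ✓
(Venue=X35, AwayTeam=D85): rows 2, 11 → Score = 18, 18 ✓
(Venue=X77, AwayTeam=D34): row 3 → Score = 19 ✓
(Venue=X73, AwayTeam=D62): rows 4, 6, 7 → Score takes values {18, 21} — violation
(Venue=X77, AwayTeam=D85): rows 5, 8 → Score takes values {13, 16} — violation
(Venue=X77, AwayTeam=D62): row 9 → Score = 23 ✓
Two rows agree on {Venue, AwayTeam} but differ on Score, so {Venue, AwayTeam} -> Score does not hold.

No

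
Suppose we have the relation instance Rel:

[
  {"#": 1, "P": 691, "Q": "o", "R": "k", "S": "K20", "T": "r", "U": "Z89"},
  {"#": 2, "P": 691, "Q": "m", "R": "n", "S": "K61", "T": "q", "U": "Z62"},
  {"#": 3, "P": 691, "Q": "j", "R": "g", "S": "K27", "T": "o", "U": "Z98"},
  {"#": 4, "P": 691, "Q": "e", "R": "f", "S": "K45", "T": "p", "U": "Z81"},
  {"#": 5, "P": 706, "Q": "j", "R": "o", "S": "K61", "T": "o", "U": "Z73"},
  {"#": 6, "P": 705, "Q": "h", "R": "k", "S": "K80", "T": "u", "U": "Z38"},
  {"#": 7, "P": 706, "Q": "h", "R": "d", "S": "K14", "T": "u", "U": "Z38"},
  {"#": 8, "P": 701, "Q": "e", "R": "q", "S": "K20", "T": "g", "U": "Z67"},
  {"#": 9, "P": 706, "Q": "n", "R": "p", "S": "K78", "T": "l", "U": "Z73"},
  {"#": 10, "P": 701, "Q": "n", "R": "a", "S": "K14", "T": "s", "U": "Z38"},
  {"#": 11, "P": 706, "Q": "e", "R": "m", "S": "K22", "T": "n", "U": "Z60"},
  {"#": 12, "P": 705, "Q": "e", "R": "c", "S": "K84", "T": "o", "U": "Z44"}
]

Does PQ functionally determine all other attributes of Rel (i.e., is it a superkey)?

All 12 rows have distinct PQ values, so PQ → (all attributes) holds and PQ is a superkey.

Yes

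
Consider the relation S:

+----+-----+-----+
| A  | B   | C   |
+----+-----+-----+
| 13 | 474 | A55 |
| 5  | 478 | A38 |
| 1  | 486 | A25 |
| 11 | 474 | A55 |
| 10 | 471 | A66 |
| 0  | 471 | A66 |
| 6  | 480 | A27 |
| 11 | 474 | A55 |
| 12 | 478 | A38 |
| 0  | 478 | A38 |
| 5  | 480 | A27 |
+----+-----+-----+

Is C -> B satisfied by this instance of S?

C=A55: 3 rows → B = 474, 474, 474 ✓
C=A38: 3 rows → B = 478, 478, 478 ✓
C=A25: 1 row → B = 486 ✓
C=A66: 2 rows → B = 471, 471 ✓
C=A27: 2 rows → B = 480, 480 ✓
Every C value is associated with a single B value, so C -> B holds.

Yes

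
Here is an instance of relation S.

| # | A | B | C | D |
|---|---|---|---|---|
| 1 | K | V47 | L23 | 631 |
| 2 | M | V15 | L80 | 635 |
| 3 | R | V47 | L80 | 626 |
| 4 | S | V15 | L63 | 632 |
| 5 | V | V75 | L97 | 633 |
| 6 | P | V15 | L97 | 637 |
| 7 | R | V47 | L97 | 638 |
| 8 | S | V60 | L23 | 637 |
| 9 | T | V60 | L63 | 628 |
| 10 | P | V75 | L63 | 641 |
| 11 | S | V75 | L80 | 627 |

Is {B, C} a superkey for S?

Yes

All 11 rows have distinct {B, C} values, so {B, C} → (all attributes) holds and {B, C} is a superkey.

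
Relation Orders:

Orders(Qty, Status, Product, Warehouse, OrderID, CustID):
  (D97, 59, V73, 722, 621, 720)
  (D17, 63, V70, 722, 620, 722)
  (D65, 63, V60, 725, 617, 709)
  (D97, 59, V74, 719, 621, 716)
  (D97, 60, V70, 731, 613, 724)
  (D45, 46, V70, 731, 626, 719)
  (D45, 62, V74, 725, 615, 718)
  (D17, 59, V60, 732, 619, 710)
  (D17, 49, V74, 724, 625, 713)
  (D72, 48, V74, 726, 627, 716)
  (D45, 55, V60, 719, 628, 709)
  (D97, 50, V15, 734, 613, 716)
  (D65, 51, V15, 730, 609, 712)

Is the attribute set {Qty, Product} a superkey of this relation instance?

All 13 rows have distinct {Qty, Product} values, so {Qty, Product} → (all attributes) holds and {Qty, Product} is a superkey.

Yes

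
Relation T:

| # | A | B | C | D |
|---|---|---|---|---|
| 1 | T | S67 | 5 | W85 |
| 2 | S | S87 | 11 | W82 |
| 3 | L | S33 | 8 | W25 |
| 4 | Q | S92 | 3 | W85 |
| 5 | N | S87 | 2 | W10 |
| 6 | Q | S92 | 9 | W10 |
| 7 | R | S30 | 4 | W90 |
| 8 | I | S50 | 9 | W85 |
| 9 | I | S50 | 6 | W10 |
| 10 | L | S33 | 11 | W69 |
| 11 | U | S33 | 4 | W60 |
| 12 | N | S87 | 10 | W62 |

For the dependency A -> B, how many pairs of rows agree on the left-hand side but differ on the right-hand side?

A=L: all 2 rows agree on B — 0 pairs.
A=Q: all 2 rows agree on B — 0 pairs.
A=N: all 2 rows agree on B — 0 pairs.
A=I: all 2 rows agree on B — 0 pairs.

0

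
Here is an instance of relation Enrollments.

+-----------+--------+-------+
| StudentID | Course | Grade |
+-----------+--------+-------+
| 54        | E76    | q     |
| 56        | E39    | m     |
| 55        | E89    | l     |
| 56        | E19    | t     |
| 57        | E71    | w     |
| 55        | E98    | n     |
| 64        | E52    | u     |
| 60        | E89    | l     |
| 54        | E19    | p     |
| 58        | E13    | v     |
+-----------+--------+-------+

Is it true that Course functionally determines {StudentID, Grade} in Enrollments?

Course=E76: 1 row → {StudentID,Grade} = (54, q) ✓
Course=E39: 1 row → {StudentID,Grade} = (56, m) ✓
Course=E89: 2 rows → {StudentID,Grade} takes values {(55, l), (60, l)} — violation
Course=E19: 2 rows → {StudentID,Grade} takes values {(56, t), (54, p)} — violation
Course=E71: 1 row → {StudentID,Grade} = (57, w) ✓
Course=E98: 1 row → {StudentID,Grade} = (55, n) ✓
Course=E52: 1 row → {StudentID,Grade} = (64, u) ✓
Course=E13: 1 row → {StudentID,Grade} = (58, v) ✓
Two rows agree on Course but differ on {StudentID, Grade}, so Course -> {StudentID, Grade} does not hold.

No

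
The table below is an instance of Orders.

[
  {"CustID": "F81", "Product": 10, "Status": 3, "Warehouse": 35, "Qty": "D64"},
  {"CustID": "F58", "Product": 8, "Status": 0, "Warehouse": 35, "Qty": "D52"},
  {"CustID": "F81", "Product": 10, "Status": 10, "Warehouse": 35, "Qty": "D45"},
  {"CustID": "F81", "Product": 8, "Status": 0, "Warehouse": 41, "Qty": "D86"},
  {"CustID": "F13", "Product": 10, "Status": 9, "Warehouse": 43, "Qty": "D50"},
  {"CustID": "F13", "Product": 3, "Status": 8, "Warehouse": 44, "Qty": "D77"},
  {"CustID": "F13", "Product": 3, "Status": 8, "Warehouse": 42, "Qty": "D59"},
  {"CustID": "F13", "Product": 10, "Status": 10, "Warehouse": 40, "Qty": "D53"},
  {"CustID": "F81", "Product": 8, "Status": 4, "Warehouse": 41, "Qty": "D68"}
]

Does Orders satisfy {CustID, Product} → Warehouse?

(CustID=F81, Product=10): 2 rows → Warehouse = 35, 35 ✓
(CustID=F58, Product=8): 1 row → Warehouse = 35 ✓
(CustID=F81, Product=8): 2 rows → Warehouse = 41, 41 ✓
(CustID=F13, Product=10): 2 rows → Warehouse takes values {43, 40} — violation
(CustID=F13, Product=3): 2 rows → Warehouse takes values {44, 42} — violation
Two rows agree on {CustID, Product} but differ on Warehouse, so {CustID, Product} → Warehouse does not hold.

No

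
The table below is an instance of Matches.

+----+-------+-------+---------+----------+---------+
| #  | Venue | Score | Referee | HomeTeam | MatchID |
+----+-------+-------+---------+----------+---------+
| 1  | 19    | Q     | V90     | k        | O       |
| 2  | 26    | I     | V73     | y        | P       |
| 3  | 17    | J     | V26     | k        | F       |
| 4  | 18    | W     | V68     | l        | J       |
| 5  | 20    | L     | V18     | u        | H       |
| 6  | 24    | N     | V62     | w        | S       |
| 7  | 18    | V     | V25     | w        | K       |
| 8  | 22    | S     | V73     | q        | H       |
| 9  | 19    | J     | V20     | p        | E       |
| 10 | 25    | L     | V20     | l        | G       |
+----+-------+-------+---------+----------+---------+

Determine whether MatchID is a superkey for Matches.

No

Rows 5 and 8 have the same MatchID value MatchID=H but are distinct tuples, so MatchID does not determine every attribute — not a superkey.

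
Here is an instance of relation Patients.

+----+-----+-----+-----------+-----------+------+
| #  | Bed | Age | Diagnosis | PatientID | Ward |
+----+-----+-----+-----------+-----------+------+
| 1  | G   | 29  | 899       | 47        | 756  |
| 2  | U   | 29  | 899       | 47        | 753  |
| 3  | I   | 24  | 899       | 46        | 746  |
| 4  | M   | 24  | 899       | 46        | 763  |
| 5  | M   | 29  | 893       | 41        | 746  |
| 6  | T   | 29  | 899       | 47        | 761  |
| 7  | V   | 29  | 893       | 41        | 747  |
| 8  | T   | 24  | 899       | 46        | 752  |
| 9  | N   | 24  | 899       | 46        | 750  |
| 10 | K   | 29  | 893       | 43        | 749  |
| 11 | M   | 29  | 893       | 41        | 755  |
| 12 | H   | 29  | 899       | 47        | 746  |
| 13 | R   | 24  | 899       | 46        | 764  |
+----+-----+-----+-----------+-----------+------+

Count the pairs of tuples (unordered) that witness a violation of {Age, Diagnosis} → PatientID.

(Age=29, Diagnosis=899): all 4 rows agree on PatientID — 0 pairs.
(Age=24, Diagnosis=899): all 5 rows agree on PatientID — 0 pairs.
(Age=29, Diagnosis=893): violating pairs (5,10), (7,10), (10,11) — 3 pairs.

3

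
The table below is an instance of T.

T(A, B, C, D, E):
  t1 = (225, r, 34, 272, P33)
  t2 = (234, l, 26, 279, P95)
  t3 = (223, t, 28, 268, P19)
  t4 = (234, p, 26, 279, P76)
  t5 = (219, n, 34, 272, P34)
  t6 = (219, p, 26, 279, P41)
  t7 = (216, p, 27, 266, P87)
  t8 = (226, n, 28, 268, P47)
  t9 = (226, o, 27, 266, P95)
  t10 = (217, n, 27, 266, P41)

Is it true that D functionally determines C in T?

D=272: rows 1, 5 → C = 34, 34 ✓
D=279: rows 2, 4, 6 → C = 26, 26, 26 ✓
D=268: rows 3, 8 → C = 28, 28 ✓
D=266: rows 7, 9, 10 → C = 27, 27, 27 ✓
Every D value is associated with a single C value, so D -> C holds.

Yes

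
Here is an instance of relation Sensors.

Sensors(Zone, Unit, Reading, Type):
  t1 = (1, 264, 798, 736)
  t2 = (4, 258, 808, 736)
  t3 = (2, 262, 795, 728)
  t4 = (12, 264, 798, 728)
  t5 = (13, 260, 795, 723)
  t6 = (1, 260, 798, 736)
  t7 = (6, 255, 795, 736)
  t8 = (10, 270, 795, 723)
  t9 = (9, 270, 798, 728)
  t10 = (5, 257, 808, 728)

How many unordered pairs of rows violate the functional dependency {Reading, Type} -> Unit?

3

(Reading=798, Type=736): violating pairs (1,6) — 1 pair.
(Reading=798, Type=728): violating pairs (4,9) — 1 pair.
(Reading=795, Type=723): violating pairs (5,8) — 1 pair.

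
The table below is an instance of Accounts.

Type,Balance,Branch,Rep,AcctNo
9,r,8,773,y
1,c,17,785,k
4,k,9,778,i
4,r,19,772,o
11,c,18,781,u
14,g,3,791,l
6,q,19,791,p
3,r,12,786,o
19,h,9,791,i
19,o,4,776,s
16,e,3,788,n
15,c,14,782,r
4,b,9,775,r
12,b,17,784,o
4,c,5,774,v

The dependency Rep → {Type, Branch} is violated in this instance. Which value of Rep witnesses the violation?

791

Rep=773: 1 row → {Type,Branch} = (9, 8) ✓
Rep=785: 1 row → {Type,Branch} = (1, 17) ✓
Rep=778: 1 row → {Type,Branch} = (4, 9) ✓
Rep=772: 1 row → {Type,Branch} = (4, 19) ✓
Rep=781: 1 row → {Type,Branch} = (11, 18) ✓
Rep=791: 3 rows → {Type,Branch} takes values {(14, 3), (6, 19), (19, 9)} — violation
Rep=786: 1 row → {Type,Branch} = (3, 12) ✓
Rep=776: 1 row → {Type,Branch} = (19, 4) ✓
Rep=788: 1 row → {Type,Branch} = (16, 3) ✓
Rep=782: 1 row → {Type,Branch} = (15, 14) ✓
Rep=775: 1 row → {Type,Branch} = (4, 9) ✓
Rep=784: 1 row → {Type,Branch} = (12, 17) ✓
Rep=774: 1 row → {Type,Branch} = (4, 5) ✓
The only Rep value with inconsistent RHS is Rep=791.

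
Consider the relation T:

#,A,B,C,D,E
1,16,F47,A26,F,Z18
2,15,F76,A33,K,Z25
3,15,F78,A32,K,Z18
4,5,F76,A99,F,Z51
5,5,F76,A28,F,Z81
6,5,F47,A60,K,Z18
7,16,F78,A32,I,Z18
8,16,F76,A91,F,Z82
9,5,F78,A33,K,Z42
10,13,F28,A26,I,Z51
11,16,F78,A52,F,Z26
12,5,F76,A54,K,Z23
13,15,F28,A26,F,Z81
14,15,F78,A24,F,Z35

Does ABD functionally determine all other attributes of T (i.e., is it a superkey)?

No

Rows 4 and 5 have the same ABD value (A=5, B=F76, D=F) but are distinct tuples, so ABD does not determine every attribute — not a superkey.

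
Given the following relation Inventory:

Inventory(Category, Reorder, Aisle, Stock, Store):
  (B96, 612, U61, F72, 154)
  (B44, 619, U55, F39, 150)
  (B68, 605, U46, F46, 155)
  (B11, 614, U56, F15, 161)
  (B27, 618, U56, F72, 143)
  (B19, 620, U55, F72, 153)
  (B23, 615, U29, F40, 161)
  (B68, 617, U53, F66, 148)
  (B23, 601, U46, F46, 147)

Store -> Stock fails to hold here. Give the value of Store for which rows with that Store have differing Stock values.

Store=154: 1 row → Stock = F72 ✓
Store=150: 1 row → Stock = F39 ✓
Store=155: 1 row → Stock = F46 ✓
Store=161: 2 rows → Stock takes values {F15, F40} — violation
Store=143: 1 row → Stock = F72 ✓
Store=153: 1 row → Stock = F72 ✓
Store=148: 1 row → Stock = F66 ✓
Store=147: 1 row → Stock = F46 ✓
The only Store value with inconsistent Stock is Store=161.

161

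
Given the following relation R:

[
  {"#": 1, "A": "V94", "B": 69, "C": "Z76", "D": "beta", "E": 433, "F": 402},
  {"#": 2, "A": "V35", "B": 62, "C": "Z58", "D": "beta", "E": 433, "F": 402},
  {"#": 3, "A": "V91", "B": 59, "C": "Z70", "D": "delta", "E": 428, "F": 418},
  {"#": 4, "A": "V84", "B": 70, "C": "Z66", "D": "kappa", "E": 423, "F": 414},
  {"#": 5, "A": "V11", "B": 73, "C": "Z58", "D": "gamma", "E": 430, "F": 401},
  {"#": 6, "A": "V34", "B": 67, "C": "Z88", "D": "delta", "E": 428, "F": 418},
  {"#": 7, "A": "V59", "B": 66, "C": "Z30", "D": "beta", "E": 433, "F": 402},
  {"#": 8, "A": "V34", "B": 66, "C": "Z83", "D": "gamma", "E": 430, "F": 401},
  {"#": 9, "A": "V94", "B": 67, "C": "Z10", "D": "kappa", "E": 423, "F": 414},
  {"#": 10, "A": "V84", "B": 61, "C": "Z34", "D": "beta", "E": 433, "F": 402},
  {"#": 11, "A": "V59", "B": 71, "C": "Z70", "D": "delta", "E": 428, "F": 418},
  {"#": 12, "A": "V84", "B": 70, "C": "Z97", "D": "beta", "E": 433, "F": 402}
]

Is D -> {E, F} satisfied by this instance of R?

D=beta: rows 1, 2, 7, 10, 12 → {E,F} = (433, 402), (433, 402), (433, 402), (433, 402), (433, 402) ✓
D=delta: rows 3, 6, 11 → {E,F} = (428, 418), (428, 418), (428, 418) ✓
D=kappa: rows 4, 9 → {E,F} = (423, 414), (423, 414) ✓
D=gamma: rows 5, 8 → {E,F} = (430, 401), (430, 401) ✓
Every D value is associated with a single {E, F} value, so D -> {E, F} holds.

Yes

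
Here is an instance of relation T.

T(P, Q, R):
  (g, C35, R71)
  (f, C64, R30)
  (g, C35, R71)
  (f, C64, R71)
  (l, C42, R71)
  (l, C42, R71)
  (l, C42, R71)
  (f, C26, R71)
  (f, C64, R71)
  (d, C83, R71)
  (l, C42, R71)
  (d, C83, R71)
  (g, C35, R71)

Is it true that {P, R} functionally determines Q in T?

No

(P=g, R=R71): 3 rows → Q = C35, C35, C35 ✓
(P=f, R=R30): 1 row → Q = C64 ✓
(P=f, R=R71): 3 rows → Q takes values {C64, C26} — violation
(P=l, R=R71): 4 rows → Q = C42, C42, C42, C42 ✓
(P=d, R=R71): 2 rows → Q = C83, C83 ✓
Two rows agree on {P, R} but differ on Q, so {P, R} -> Q does not hold.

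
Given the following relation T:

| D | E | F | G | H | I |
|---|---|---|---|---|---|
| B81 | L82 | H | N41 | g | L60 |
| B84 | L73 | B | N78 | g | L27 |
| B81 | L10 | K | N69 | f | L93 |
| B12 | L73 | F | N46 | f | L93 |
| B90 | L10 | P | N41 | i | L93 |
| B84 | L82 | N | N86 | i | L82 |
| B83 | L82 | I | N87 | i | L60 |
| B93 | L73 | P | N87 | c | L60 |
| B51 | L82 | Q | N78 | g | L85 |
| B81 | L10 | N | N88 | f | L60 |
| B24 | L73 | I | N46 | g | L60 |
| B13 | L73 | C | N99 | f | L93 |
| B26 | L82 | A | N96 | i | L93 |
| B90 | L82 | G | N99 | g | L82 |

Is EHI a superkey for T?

No

Two distinct rows share (E=L73, H=f, I=L93), so EHI does not determine every attribute — not a superkey.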